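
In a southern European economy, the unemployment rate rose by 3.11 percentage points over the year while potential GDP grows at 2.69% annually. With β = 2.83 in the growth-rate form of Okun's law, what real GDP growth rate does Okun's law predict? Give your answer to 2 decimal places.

Growth-rate Okun's law: g_Y = g_Y* - β × Δu.
g_Y = 2.69 - 2.83 × (3.11) = 2.69 - 8.8013 = -6.1113%, i.e. -6.11% to 2 d.p.

-6.11%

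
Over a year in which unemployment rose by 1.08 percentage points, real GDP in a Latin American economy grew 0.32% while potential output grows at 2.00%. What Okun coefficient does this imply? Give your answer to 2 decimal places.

β ≈ 1.56

Growth form: g_Y = g_Y* - β × Δu, so β = (g_Y* - g_Y)/Δu.
β = (2 - 0.32)/1.08 = 1.68/1.08 = 1.56.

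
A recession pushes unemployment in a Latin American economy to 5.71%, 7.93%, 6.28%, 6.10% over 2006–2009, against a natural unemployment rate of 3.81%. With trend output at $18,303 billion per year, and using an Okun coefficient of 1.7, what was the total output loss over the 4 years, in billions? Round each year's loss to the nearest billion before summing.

Year 2006: gap = -1.7 × (5.71 - 3.81) = -3.23%, loss ≈ 18303 × 3.23/100 ≈ 591.
Year 2007: gap = -1.7 × (7.93 - 3.81) = -7.004%, loss ≈ 18303 × 7.004/100 ≈ 1282.
Year 2008: gap = -1.7 × (6.28 - 3.81) = -4.199%, loss ≈ 18303 × 4.199/100 ≈ 769.
Year 2009: gap = -1.7 × (6.1 - 3.81) = -3.893%, loss ≈ 18303 × 3.893/100 ≈ 713.
Total lost output = 591 + 1282 + 769 + 713 = 3355 billion.

$3,355 billion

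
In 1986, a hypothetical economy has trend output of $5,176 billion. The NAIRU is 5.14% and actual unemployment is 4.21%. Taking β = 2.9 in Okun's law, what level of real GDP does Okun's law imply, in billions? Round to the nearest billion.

$5,316 billion

Unemployment gap = 4.21 - 5.14 = -0.93 points, so the output gap is -2.9 × (-0.93) = 2.697%.
Actual GDP = 5176 × (1 + 2.697/100) = 5176 × 1.02697 ≈ 5316 billion.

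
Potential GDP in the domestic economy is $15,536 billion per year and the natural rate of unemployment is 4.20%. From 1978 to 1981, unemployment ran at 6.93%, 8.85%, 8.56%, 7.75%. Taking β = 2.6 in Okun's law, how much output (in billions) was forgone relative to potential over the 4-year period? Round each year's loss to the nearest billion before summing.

$6,176 billion

Year 1978: gap = -2.6 × (6.93 - 4.2) = -7.098%, loss ≈ 15536 × 7.098/100 ≈ 1103.
Year 1979: gap = -2.6 × (8.85 - 4.2) = -12.09%, loss ≈ 15536 × 12.09/100 ≈ 1878.
Year 1980: gap = -2.6 × (8.56 - 4.2) = -11.336%, loss ≈ 15536 × 11.336/100 ≈ 1761.
Year 1981: gap = -2.6 × (7.75 - 4.2) = -9.23%, loss ≈ 15536 × 9.23/100 ≈ 1434.
Total lost output = 1103 + 1878 + 1761 + 1434 = 6176 billion.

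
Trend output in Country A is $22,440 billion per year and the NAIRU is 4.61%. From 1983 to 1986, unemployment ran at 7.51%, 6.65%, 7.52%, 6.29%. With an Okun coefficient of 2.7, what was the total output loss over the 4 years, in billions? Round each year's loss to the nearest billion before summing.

Year 1983: gap = -2.7 × (7.51 - 4.61) = -7.83%, loss ≈ 22440 × 7.83/100 ≈ 1757.
Year 1984: gap = -2.7 × (6.65 - 4.61) = -5.508%, loss ≈ 22440 × 5.508/100 ≈ 1236.
Year 1985: gap = -2.7 × (7.52 - 4.61) = -7.857%, loss ≈ 22440 × 7.857/100 ≈ 1763.
Year 1986: gap = -2.7 × (6.29 - 4.61) = -4.536%, loss ≈ 22440 × 4.536/100 ≈ 1018.
Total lost output = 1757 + 1236 + 1763 + 1018 = 5774 billion.

$5,774 billion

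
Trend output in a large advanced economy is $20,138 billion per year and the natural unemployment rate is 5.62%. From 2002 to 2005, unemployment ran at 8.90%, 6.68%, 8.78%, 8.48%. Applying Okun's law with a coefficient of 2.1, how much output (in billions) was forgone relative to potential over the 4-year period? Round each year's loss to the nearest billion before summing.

$4,380 billion

Year 2002: gap = -2.1 × (8.9 - 5.62) = -6.888%, loss ≈ 20138 × 6.888/100 ≈ 1387.
Year 2003: gap = -2.1 × (6.68 - 5.62) = -2.226%, loss ≈ 20138 × 2.226/100 ≈ 448.
Year 2004: gap = -2.1 × (8.78 - 5.62) = -6.636%, loss ≈ 20138 × 6.636/100 ≈ 1336.
Year 2005: gap = -2.1 × (8.48 - 5.62) = -6.006%, loss ≈ 20138 × 6.006/100 ≈ 1209.
Total lost output = 1387 + 448 + 1336 + 1209 = 4380 billion.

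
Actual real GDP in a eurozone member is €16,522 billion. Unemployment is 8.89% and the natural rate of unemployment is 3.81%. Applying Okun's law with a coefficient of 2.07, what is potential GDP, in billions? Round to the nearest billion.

€18,464 billion

Unemployment gap = 8.89 - 3.81 = 5.08 points, so output gap = -2.07 × 5.08 = -10.5156%.
Since Y = Y* × (1 + gap/100), Y* = 16522/0.894844 ≈ 18464 billion.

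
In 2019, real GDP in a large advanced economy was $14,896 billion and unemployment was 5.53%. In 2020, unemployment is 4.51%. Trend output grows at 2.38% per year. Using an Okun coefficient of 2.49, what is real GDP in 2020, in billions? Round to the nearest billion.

$15,629 billion

Δu = 4.51 - 5.53 = -1.02 points.
Okun's law (growth form): g_Y = g_Y* - β × Δu = 2.38 - 2.49 × (-1.02) = 2.38 + 2.5398 = 4.9198%.
Real GDP in the next year = 14896 × (1 + 4.9198/100) = 14896 × 1.049198 ≈ 15629 billion.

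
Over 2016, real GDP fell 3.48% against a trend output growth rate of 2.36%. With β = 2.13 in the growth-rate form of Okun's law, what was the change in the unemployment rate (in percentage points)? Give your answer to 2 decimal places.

Growth-rate Okun's law: g_Y = g_Y* - β × Δu, so Δu = (g_Y* - g_Y)/β.
Δu = (2.36 + 3.48)/2.13 = 5.84/2.13 = 2.74 percentage points.

2.74 percentage points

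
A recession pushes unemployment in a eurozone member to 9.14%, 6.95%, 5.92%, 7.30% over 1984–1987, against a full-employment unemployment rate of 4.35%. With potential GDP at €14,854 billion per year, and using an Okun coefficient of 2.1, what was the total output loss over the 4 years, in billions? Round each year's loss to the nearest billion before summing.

Year 1984: gap = -2.1 × (9.14 - 4.35) = -10.059%, loss ≈ 14854 × 10.059/100 ≈ 1494.
Year 1985: gap = -2.1 × (6.95 - 4.35) = -5.46%, loss ≈ 14854 × 5.46/100 ≈ 811.
Year 1986: gap = -2.1 × (5.92 - 4.35) = -3.297%, loss ≈ 14854 × 3.297/100 ≈ 490.
Year 1987: gap = -2.1 × (7.3 - 4.35) = -6.195%, loss ≈ 14854 × 6.195/100 ≈ 920.
Total lost output = 1494 + 811 + 490 + 920 = 3715 billion.

€3,715 billion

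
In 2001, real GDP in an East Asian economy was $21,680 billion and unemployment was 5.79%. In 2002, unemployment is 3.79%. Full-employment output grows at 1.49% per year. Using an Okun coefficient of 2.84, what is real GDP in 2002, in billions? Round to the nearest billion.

Δu = 3.79 - 5.79 = -2 points.
Okun's law (growth form): g_Y = g_Y* - β × Δu = 1.49 - 2.84 × (-2.00) = 1.49 + 5.68 = 7.17%.
Real GDP in the next year = 21680 × (1 + 7.17/100) = 21680 × 1.0717 ≈ 23234 billion.

$23,234 billion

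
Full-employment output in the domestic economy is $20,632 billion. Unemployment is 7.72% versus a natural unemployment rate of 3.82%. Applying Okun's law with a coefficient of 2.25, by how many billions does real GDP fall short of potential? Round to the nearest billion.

Output gap = -2.25 × (7.72 - 3.82) = -2.25 × 3.9 = -8.775%.
Actual GDP ≈ 20632 × 0.91225 ≈ 18822 billion, so the shortfall is 20632 - 18822 = 1810 billion.

$1,810 billion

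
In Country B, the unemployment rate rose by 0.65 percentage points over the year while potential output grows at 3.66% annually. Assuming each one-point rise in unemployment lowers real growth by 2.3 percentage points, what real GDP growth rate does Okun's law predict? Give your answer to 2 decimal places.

2.17%

Growth-rate Okun's law: g_Y = g_Y* - β × Δu.
g_Y = 3.66 - 2.3 × (0.65) = 3.66 - 1.495 = 2.165%, i.e. 2.17% to 2 d.p.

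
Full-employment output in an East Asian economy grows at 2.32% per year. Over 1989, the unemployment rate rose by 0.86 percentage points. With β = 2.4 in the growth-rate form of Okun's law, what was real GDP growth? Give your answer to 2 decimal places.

0.26%

Growth-rate Okun's law: g_Y = g_Y* - β × Δu.
g_Y = 2.32 - 2.4 × (0.86) = 2.32 - 2.064 = 0.256%, i.e. 0.26% to 2 d.p.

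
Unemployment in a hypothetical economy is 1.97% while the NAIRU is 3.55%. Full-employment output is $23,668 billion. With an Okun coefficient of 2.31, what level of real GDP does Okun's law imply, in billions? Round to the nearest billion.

$24,532 billion

Unemployment gap = 1.97 - 3.55 = -1.58 points, so the output gap is -2.31 × (-1.58) = 3.6498%.
Actual GDP = 23668 × (1 + 3.6498/100) = 23668 × 1.036498 ≈ 24532 billion.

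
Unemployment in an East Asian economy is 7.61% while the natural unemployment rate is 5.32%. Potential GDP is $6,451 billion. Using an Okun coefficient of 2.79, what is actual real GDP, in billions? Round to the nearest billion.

$6,039 billion

Unemployment gap = 7.61 - 5.32 = 2.29 points, so the output gap is -2.79 × 2.29 = -6.3891%.
Actual GDP = 6451 × (1 - 6.3891/100) = 6451 × 0.936109 ≈ 6039 billion.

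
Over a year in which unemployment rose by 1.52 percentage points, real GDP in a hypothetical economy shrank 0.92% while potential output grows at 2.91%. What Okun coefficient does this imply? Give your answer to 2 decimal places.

Growth form: g_Y = g_Y* - β × Δu, so β = (g_Y* - g_Y)/Δu.
β = (2.91 + 0.92)/1.52 = 3.83/1.52 = 2.52.

β ≈ 2.52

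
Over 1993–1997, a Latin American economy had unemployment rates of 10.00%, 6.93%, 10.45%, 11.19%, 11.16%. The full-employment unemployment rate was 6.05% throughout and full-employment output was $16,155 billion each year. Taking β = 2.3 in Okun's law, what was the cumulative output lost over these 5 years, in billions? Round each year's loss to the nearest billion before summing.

$7,239 billion

Year 1993: gap = -2.3 × (10 - 6.05) = -9.085%, loss ≈ 16155 × 9.085/100 ≈ 1468.
Year 1994: gap = -2.3 × (6.93 - 6.05) = -2.024%, loss ≈ 16155 × 2.024/100 ≈ 327.
Year 1995: gap = -2.3 × (10.45 - 6.05) = -10.12%, loss ≈ 16155 × 10.12/100 ≈ 1635.
Year 1996: gap = -2.3 × (11.19 - 6.05) = -11.822%, loss ≈ 16155 × 11.822/100 ≈ 1910.
Year 1997: gap = -2.3 × (11.16 - 6.05) = -11.753%, loss ≈ 16155 × 11.753/100 ≈ 1899.
Total lost output = 1468 + 327 + 1635 + 1910 + 1899 = 7239 billion.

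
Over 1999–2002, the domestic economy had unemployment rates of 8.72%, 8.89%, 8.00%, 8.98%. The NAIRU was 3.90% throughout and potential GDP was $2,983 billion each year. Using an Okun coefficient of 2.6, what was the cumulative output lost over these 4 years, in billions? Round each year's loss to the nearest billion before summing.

Year 1999: gap = -2.6 × (8.72 - 3.9) = -12.532%, loss ≈ 2983 × 12.532/100 ≈ 374.
Year 2000: gap = -2.6 × (8.89 - 3.9) = -12.974%, loss ≈ 2983 × 12.974/100 ≈ 387.
Year 2001: gap = -2.6 × (8 - 3.9) = -10.66%, loss ≈ 2983 × 10.66/100 ≈ 318.
Year 2002: gap = -2.6 × (8.98 - 3.9) = -13.208%, loss ≈ 2983 × 13.208/100 ≈ 394.
Total lost output = 374 + 387 + 318 + 394 = 1473 billion.

$1,473 billion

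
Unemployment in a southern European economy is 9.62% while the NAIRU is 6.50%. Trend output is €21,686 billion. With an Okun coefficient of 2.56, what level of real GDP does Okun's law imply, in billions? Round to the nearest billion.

€19,954 billion

Unemployment gap = 9.62 - 6.5 = 3.12 points, so the output gap is -2.56 × 3.12 = -7.9872%.
Actual GDP = 21686 × (1 - 7.9872/100) = 21686 × 0.920128 ≈ 19954 billion.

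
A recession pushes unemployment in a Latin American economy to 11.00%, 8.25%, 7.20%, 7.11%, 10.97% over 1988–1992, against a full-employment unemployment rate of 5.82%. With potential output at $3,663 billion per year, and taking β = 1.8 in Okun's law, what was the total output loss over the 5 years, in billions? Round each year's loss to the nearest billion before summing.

Year 1988: gap = -1.8 × (11 - 5.82) = -9.324%, loss ≈ 3663 × 9.324/100 ≈ 342.
Year 1989: gap = -1.8 × (8.25 - 5.82) = -4.374%, loss ≈ 3663 × 4.374/100 ≈ 160.
Year 1990: gap = -1.8 × (7.2 - 5.82) = -2.484%, loss ≈ 3663 × 2.484/100 ≈ 91.
Year 1991: gap = -1.8 × (7.11 - 5.82) = -2.322%, loss ≈ 3663 × 2.322/100 ≈ 85.
Year 1992: gap = -1.8 × (10.97 - 5.82) = -9.27%, loss ≈ 3663 × 9.27/100 ≈ 340.
Total lost output = 342 + 160 + 91 + 85 + 340 = 1018 billion.

$1,018 billion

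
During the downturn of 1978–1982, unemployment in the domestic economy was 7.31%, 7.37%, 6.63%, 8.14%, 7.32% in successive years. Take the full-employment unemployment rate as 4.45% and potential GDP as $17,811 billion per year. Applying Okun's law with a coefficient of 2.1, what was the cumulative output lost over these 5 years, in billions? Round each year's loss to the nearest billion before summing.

$5,430 billion

Year 1978: gap = -2.1 × (7.31 - 4.45) = -6.006%, loss ≈ 17811 × 6.006/100 ≈ 1070.
Year 1979: gap = -2.1 × (7.37 - 4.45) = -6.132%, loss ≈ 17811 × 6.132/100 ≈ 1092.
Year 1980: gap = -2.1 × (6.63 - 4.45) = -4.578%, loss ≈ 17811 × 4.578/100 ≈ 815.
Year 1981: gap = -2.1 × (8.14 - 4.45) = -7.749%, loss ≈ 17811 × 7.749/100 ≈ 1380.
Year 1982: gap = -2.1 × (7.32 - 4.45) = -6.027%, loss ≈ 17811 × 6.027/100 ≈ 1073.
Total lost output = 1070 + 1092 + 815 + 1380 + 1073 = 5430 billion.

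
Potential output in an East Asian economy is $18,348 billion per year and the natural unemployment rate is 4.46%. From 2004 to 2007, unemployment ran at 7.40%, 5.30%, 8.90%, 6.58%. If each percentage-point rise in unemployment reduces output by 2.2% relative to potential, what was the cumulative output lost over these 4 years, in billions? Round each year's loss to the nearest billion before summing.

Year 2004: gap = -2.2 × (7.4 - 4.46) = -6.468%, loss ≈ 18348 × 6.468/100 ≈ 1187.
Year 2005: gap = -2.2 × (5.3 - 4.46) = -1.848%, loss ≈ 18348 × 1.848/100 ≈ 339.
Year 2006: gap = -2.2 × (8.9 - 4.46) = -9.768%, loss ≈ 18348 × 9.768/100 ≈ 1792.
Year 2007: gap = -2.2 × (6.58 - 4.46) = -4.664%, loss ≈ 18348 × 4.664/100 ≈ 856.
Total lost output = 1187 + 339 + 1792 + 856 = 4174 billion.

$4,174 billion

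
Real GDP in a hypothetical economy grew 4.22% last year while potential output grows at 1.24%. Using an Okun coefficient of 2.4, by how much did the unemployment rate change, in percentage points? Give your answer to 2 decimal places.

Growth-rate Okun's law: g_Y = g_Y* - β × Δu, so Δu = (g_Y* - g_Y)/β.
Δu = (1.24 - 4.22)/2.4 = -2.98/2.4 = -1.24 percentage points.

-1.24 percentage points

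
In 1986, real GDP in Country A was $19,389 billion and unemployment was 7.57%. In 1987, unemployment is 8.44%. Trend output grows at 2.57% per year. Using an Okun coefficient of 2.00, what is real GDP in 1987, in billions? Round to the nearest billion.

$19,550 billion

Δu = 8.44 - 7.57 = 0.87 points.
Okun's law (growth form): g_Y = g_Y* - β × Δu = 2.57 - 2.00 × (0.87) = 2.57 - 1.74 = 0.83%.
Real GDP in the next year = 19389 × (1 + 0.83/100) = 19389 × 1.0083 ≈ 19550 billion.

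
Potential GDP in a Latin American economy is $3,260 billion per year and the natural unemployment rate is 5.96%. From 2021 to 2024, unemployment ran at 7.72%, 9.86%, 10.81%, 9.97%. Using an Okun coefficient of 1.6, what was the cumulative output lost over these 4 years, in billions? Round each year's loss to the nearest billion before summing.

$757 billion

Year 2021: gap = -1.6 × (7.72 - 5.96) = -2.816%, loss ≈ 3260 × 2.816/100 ≈ 92.
Year 2022: gap = -1.6 × (9.86 - 5.96) = -6.24%, loss ≈ 3260 × 6.24/100 ≈ 203.
Year 2023: gap = -1.6 × (10.81 - 5.96) = -7.76%, loss ≈ 3260 × 7.76/100 ≈ 253.
Year 2024: gap = -1.6 × (9.97 - 5.96) = -6.416%, loss ≈ 3260 × 6.416/100 ≈ 209.
Total lost output = 92 + 203 + 253 + 209 = 757 billion.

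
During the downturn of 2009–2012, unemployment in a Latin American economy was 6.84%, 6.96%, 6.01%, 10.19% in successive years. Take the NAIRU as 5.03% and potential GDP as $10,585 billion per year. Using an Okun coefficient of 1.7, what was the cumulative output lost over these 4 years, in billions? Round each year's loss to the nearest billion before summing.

$1,778 billion

Year 2009: gap = -1.7 × (6.84 - 5.03) = -3.077%, loss ≈ 10585 × 3.077/100 ≈ 326.
Year 2010: gap = -1.7 × (6.96 - 5.03) = -3.281%, loss ≈ 10585 × 3.281/100 ≈ 347.
Year 2011: gap = -1.7 × (6.01 - 5.03) = -1.666%, loss ≈ 10585 × 1.666/100 ≈ 176.
Year 2012: gap = -1.7 × (10.19 - 5.03) = -8.772%, loss ≈ 10585 × 8.772/100 ≈ 929.
Total lost output = 326 + 347 + 176 + 929 = 1778 billion.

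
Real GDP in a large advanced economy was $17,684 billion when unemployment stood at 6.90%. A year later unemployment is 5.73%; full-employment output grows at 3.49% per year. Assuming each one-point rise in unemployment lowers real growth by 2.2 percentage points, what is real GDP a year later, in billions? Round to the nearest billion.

$18,756 billion

Δu = 5.73 - 6.9 = -1.17 points.
Okun's law (growth form): g_Y = g_Y* - β × Δu = 3.49 - 2.2 × (-1.17) = 3.49 + 2.574 = 6.064%.
Real GDP in the next year = 17684 × (1 + 6.064/100) = 17684 × 1.06064 ≈ 18756 billion.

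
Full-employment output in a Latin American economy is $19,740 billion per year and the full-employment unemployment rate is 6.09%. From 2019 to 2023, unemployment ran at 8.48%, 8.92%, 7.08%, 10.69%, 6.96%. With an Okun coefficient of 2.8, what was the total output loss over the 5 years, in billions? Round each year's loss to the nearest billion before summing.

$6,456 billion

Year 2019: gap = -2.8 × (8.48 - 6.09) = -6.692%, loss ≈ 19740 × 6.692/100 ≈ 1321.
Year 2020: gap = -2.8 × (8.92 - 6.09) = -7.924%, loss ≈ 19740 × 7.924/100 ≈ 1564.
Year 2021: gap = -2.8 × (7.08 - 6.09) = -2.772%, loss ≈ 19740 × 2.772/100 ≈ 547.
Year 2022: gap = -2.8 × (10.69 - 6.09) = -12.88%, loss ≈ 19740 × 12.88/100 ≈ 2543.
Year 2023: gap = -2.8 × (6.96 - 6.09) = -2.436%, loss ≈ 19740 × 2.436/100 ≈ 481.
Total lost output = 1321 + 1564 + 547 + 2543 + 481 = 6456 billion.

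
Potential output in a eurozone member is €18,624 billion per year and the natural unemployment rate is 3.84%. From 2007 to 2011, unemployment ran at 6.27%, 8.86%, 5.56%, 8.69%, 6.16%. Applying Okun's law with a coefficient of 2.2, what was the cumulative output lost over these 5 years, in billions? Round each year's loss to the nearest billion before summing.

Year 2007: gap = -2.2 × (6.27 - 3.84) = -5.346%, loss ≈ 18624 × 5.346/100 ≈ 996.
Year 2008: gap = -2.2 × (8.86 - 3.84) = -11.044%, loss ≈ 18624 × 11.044/100 ≈ 2057.
Year 2009: gap = -2.2 × (5.56 - 3.84) = -3.784%, loss ≈ 18624 × 3.784/100 ≈ 705.
Year 2010: gap = -2.2 × (8.69 - 3.84) = -10.67%, loss ≈ 18624 × 10.67/100 ≈ 1987.
Year 2011: gap = -2.2 × (6.16 - 3.84) = -5.104%, loss ≈ 18624 × 5.104/100 ≈ 951.
Total lost output = 996 + 2057 + 705 + 1987 + 951 = 6696 billion.

€6,696 billion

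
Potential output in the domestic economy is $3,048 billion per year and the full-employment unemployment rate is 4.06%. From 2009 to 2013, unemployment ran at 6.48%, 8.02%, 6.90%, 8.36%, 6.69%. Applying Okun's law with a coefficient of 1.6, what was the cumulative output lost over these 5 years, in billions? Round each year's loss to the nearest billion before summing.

Year 2009: gap = -1.6 × (6.48 - 4.06) = -3.872%, loss ≈ 3048 × 3.872/100 ≈ 118.
Year 2010: gap = -1.6 × (8.02 - 4.06) = -6.336%, loss ≈ 3048 × 6.336/100 ≈ 193.
Year 2011: gap = -1.6 × (6.9 - 4.06) = -4.544%, loss ≈ 3048 × 4.544/100 ≈ 139.
Year 2012: gap = -1.6 × (8.36 - 4.06) = -6.88%, loss ≈ 3048 × 6.88/100 ≈ 210.
Year 2013: gap = -1.6 × (6.69 - 4.06) = -4.208%, loss ≈ 3048 × 4.208/100 ≈ 128.
Total lost output = 118 + 193 + 139 + 210 + 128 = 788 billion.

$788 billion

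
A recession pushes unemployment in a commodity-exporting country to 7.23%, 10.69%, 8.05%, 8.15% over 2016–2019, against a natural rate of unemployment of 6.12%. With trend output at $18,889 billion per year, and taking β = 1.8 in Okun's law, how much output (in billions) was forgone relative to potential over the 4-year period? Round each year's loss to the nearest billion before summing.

$3,277 billion

Year 2016: gap = -1.8 × (7.23 - 6.12) = -1.998%, loss ≈ 18889 × 1.998/100 ≈ 377.
Year 2017: gap = -1.8 × (10.69 - 6.12) = -8.226%, loss ≈ 18889 × 8.226/100 ≈ 1554.
Year 2018: gap = -1.8 × (8.05 - 6.12) = -3.474%, loss ≈ 18889 × 3.474/100 ≈ 656.
Year 2019: gap = -1.8 × (8.15 - 6.12) = -3.654%, loss ≈ 18889 × 3.654/100 ≈ 690.
Total lost output = 377 + 1554 + 656 + 690 = 3277 billion.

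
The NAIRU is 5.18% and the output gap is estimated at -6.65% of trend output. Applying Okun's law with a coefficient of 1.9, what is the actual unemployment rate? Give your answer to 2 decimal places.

From Okun's law, u - u* = -(output gap)/β = -(-6.65)/1.9 = 3.5 points.
So u = 5.18 + 3.5 = 8.68%.

8.68%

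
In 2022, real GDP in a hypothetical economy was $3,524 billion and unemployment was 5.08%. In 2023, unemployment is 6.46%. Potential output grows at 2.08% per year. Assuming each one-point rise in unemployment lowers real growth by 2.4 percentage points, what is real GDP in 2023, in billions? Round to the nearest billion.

Δu = 6.46 - 5.08 = 1.38 points.
Okun's law (growth form): g_Y = g_Y* - β × Δu = 2.08 - 2.4 × (1.38) = 2.08 - 3.312 = -1.232%.
Real GDP in the next year = 3524 × (1 - 1.232/100) = 3524 × 0.98768 ≈ 3481 billion.

$3,481 billion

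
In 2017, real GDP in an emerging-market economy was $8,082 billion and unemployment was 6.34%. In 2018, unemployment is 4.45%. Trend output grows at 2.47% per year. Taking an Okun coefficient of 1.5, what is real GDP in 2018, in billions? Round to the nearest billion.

$8,511 billion

Δu = 4.45 - 6.34 = -1.89 points.
Okun's law (growth form): g_Y = g_Y* - β × Δu = 2.47 - 1.5 × (-1.89) = 2.47 + 2.835 = 5.305%.
Real GDP in the next year = 8082 × (1 + 5.305/100) = 8082 × 1.05305 ≈ 8511 billion.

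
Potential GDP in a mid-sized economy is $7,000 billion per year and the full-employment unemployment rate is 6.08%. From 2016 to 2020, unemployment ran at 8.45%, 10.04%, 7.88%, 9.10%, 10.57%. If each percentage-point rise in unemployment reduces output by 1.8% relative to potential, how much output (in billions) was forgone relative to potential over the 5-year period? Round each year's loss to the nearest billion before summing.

Year 2016: gap = -1.8 × (8.45 - 6.08) = -4.266%, loss ≈ 7000 × 4.266/100 ≈ 299.
Year 2017: gap = -1.8 × (10.04 - 6.08) = -7.128%, loss ≈ 7000 × 7.128/100 ≈ 499.
Year 2018: gap = -1.8 × (7.88 - 6.08) = -3.24%, loss ≈ 7000 × 3.24/100 ≈ 227.
Year 2019: gap = -1.8 × (9.1 - 6.08) = -5.436%, loss ≈ 7000 × 5.436/100 ≈ 381.
Year 2020: gap = -1.8 × (10.57 - 6.08) = -8.082%, loss ≈ 7000 × 8.082/100 ≈ 566.
Total lost output = 299 + 499 + 227 + 381 + 566 = 1972 billion.

$1,972 billion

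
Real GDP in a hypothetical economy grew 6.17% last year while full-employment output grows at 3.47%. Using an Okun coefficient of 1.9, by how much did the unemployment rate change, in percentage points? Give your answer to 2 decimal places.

-1.42 percentage points

Growth-rate Okun's law: g_Y = g_Y* - β × Δu, so Δu = (g_Y* - g_Y)/β.
Δu = (3.47 - 6.17)/1.9 = -2.7/1.9 = -1.42 percentage points.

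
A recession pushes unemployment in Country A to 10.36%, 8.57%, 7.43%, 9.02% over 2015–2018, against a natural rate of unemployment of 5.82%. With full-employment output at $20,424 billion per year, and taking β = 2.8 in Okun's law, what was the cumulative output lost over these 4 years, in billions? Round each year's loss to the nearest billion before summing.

Year 2015: gap = -2.8 × (10.36 - 5.82) = -12.712%, loss ≈ 20424 × 12.712/100 ≈ 2596.
Year 2016: gap = -2.8 × (8.57 - 5.82) = -7.7%, loss ≈ 20424 × 7.7/100 ≈ 1573.
Year 2017: gap = -2.8 × (7.43 - 5.82) = -4.508%, loss ≈ 20424 × 4.508/100 ≈ 921.
Year 2018: gap = -2.8 × (9.02 - 5.82) = -8.96%, loss ≈ 20424 × 8.96/100 ≈ 1830.
Total lost output = 2596 + 1573 + 921 + 1830 = 6920 billion.

$6,920 billion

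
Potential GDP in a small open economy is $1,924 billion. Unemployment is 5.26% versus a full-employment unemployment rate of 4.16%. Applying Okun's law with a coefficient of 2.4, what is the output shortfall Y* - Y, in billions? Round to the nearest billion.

Output gap = -2.4 × (5.26 - 4.16) = -2.4 × 1.1 = -2.64%.
Actual GDP ≈ 1924 × 0.9736 ≈ 1873 billion, so the shortfall is 1924 - 1873 = 51 billion.

$51 billion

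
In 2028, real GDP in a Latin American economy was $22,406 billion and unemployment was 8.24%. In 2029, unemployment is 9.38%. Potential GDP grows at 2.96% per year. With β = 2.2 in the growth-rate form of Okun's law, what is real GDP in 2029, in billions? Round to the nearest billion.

$22,507 billion

Δu = 9.38 - 8.24 = 1.14 points.
Okun's law (growth form): g_Y = g_Y* - β × Δu = 2.96 - 2.2 × (1.14) = 2.96 - 2.508 = 0.452%.
Real GDP in the next year = 22406 × (1 + 0.452/100) = 22406 × 1.00452 ≈ 22507 billion.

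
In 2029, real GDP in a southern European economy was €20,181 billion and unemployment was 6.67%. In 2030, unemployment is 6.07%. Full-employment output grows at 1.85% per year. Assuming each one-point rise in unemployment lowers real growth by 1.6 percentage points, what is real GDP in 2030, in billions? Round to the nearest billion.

Δu = 6.07 - 6.67 = -0.6 points.
Okun's law (growth form): g_Y = g_Y* - β × Δu = 1.85 - 1.6 × (-0.60) = 1.85 + 0.96 = 2.81%.
Real GDP in the next year = 20181 × (1 + 2.81/100) = 20181 × 1.0281 ≈ 20748 billion.

€20,748 billion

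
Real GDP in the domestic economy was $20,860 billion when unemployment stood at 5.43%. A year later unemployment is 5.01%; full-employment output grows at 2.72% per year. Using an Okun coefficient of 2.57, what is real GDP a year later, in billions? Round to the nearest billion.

Δu = 5.01 - 5.43 = -0.42 points.
Okun's law (growth form): g_Y = g_Y* - β × Δu = 2.72 - 2.57 × (-0.42) = 2.72 + 1.0794 = 3.7994%.
Real GDP in the next year = 20860 × (1 + 3.7994/100) = 20860 × 1.037994 ≈ 21653 billion.

$21,653 billion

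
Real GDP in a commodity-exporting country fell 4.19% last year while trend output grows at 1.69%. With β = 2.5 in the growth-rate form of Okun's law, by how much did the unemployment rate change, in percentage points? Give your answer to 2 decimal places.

2.35 percentage points

Growth-rate Okun's law: g_Y = g_Y* - β × Δu, so Δu = (g_Y* - g_Y)/β.
Δu = (1.69 + 4.19)/2.5 = 5.88/2.5 = 2.35 percentage points.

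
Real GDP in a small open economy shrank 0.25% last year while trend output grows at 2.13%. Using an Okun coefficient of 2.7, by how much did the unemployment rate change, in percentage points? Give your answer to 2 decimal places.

Growth-rate Okun's law: g_Y = g_Y* - β × Δu, so Δu = (g_Y* - g_Y)/β.
Δu = (2.13 + 0.25)/2.7 = 2.38/2.7 = 0.88 percentage points.

0.88 percentage points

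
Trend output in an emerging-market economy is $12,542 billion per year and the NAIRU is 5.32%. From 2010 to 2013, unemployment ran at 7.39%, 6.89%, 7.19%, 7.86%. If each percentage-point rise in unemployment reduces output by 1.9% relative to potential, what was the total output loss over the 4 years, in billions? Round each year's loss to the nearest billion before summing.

$1,918 billion

Year 2010: gap = -1.9 × (7.39 - 5.32) = -3.933%, loss ≈ 12542 × 3.933/100 ≈ 493.
Year 2011: gap = -1.9 × (6.89 - 5.32) = -2.983%, loss ≈ 12542 × 2.983/100 ≈ 374.
Year 2012: gap = -1.9 × (7.19 - 5.32) = -3.553%, loss ≈ 12542 × 3.553/100 ≈ 446.
Year 2013: gap = -1.9 × (7.86 - 5.32) = -4.826%, loss ≈ 12542 × 4.826/100 ≈ 605.
Total lost output = 493 + 374 + 446 + 605 = 1918 billion.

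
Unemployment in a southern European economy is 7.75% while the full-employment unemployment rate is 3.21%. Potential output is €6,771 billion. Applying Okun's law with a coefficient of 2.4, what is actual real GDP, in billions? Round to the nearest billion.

Unemployment gap = 7.75 - 3.21 = 4.54 points, so the output gap is -2.4 × 4.54 = -10.896%.
Actual GDP = 6771 × (1 - 10.896/100) = 6771 × 0.89104 ≈ 6033 billion.

€6,033 billion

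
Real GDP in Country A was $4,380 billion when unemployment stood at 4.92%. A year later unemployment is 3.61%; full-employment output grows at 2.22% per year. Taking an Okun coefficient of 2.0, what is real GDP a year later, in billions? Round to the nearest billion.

Δu = 3.61 - 4.92 = -1.31 points.
Okun's law (growth form): g_Y = g_Y* - β × Δu = 2.22 - 2.0 × (-1.31) = 2.22 + 2.62 = 4.84%.
Real GDP in the next year = 4380 × (1 + 4.84/100) = 4380 × 1.0484 ≈ 4592 billion.

$4,592 billion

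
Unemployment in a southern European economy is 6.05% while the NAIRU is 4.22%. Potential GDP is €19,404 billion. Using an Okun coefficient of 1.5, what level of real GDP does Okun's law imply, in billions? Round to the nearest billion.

€18,871 billion

Unemployment gap = 6.05 - 4.22 = 1.83 points, so the output gap is -1.5 × 1.83 = -2.745%.
Actual GDP = 19404 × (1 - 2.745/100) = 19404 × 0.97255 ≈ 18871 billion.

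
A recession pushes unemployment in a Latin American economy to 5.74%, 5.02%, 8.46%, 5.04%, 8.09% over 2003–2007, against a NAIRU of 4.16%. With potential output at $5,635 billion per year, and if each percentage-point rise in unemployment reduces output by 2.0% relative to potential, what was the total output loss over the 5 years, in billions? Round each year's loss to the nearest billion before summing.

$1,302 billion

Year 2003: gap = -2.0 × (5.74 - 4.16) = -3.16%, loss ≈ 5635 × 3.16/100 ≈ 178.
Year 2004: gap = -2.0 × (5.02 - 4.16) = -1.72%, loss ≈ 5635 × 1.72/100 ≈ 97.
Year 2005: gap = -2.0 × (8.46 - 4.16) = -8.6%, loss ≈ 5635 × 8.6/100 ≈ 485.
Year 2006: gap = -2.0 × (5.04 - 4.16) = -1.76%, loss ≈ 5635 × 1.76/100 ≈ 99.
Year 2007: gap = -2.0 × (8.09 - 4.16) = -7.86%, loss ≈ 5635 × 7.86/100 ≈ 443.
Total lost output = 178 + 97 + 485 + 99 + 443 = 1302 billion.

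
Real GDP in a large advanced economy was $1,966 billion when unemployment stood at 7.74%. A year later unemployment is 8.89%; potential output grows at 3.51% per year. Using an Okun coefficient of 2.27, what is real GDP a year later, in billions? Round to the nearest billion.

$1,984 billion

Δu = 8.89 - 7.74 = 1.15 points.
Okun's law (growth form): g_Y = g_Y* - β × Δu = 3.51 - 2.27 × (1.15) = 3.51 - 2.6105 = 0.8995%.
Real GDP in the next year = 1966 × (1 + 0.8995/100) = 1966 × 1.008995 ≈ 1984 billion.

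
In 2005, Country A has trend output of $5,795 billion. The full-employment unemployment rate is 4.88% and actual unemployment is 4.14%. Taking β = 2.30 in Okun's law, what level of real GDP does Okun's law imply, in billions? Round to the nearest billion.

Unemployment gap = 4.14 - 4.88 = -0.74 points, so the output gap is -2.3 × (-0.74) = 1.702%.
Actual GDP = 5795 × (1 + 1.702/100) = 5795 × 1.01702 ≈ 5894 billion.

$5,894 billion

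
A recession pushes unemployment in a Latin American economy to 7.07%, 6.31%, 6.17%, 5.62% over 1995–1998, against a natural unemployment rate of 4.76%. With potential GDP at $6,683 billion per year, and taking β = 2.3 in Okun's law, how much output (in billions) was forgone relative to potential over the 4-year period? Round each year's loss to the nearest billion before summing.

Year 1995: gap = -2.3 × (7.07 - 4.76) = -5.313%, loss ≈ 6683 × 5.313/100 ≈ 355.
Year 1996: gap = -2.3 × (6.31 - 4.76) = -3.565%, loss ≈ 6683 × 3.565/100 ≈ 238.
Year 1997: gap = -2.3 × (6.17 - 4.76) = -3.243%, loss ≈ 6683 × 3.243/100 ≈ 217.
Year 1998: gap = -2.3 × (5.62 - 4.76) = -1.978%, loss ≈ 6683 × 1.978/100 ≈ 132.
Total lost output = 355 + 238 + 217 + 132 = 942 billion.

$942 billion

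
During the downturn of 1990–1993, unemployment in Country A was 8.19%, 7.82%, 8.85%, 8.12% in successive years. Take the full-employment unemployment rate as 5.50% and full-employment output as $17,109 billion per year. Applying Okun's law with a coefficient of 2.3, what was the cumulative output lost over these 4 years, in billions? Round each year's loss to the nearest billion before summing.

$4,321 billion

Year 1990: gap = -2.3 × (8.19 - 5.5) = -6.187%, loss ≈ 17109 × 6.187/100 ≈ 1059.
Year 1991: gap = -2.3 × (7.82 - 5.5) = -5.336%, loss ≈ 17109 × 5.336/100 ≈ 913.
Year 1992: gap = -2.3 × (8.85 - 5.5) = -7.705%, loss ≈ 17109 × 7.705/100 ≈ 1318.
Year 1993: gap = -2.3 × (8.12 - 5.5) = -6.026%, loss ≈ 17109 × 6.026/100 ≈ 1031.
Total lost output = 1059 + 913 + 1318 + 1031 = 4321 billion.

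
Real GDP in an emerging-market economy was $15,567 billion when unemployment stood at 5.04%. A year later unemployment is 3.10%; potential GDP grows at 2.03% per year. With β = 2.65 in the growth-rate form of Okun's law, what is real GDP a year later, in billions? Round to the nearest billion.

Δu = 3.1 - 5.04 = -1.94 points.
Okun's law (growth form): g_Y = g_Y* - β × Δu = 2.03 - 2.65 × (-1.94) = 2.03 + 5.141 = 7.171%.
Real GDP in the next year = 15567 × (1 + 7.171/100) = 15567 × 1.07171 ≈ 16683 billion.

$16,683 billion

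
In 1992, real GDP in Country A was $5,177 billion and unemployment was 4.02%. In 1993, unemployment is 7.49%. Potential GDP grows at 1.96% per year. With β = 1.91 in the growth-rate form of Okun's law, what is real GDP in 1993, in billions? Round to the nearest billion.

Δu = 7.49 - 4.02 = 3.47 points.
Okun's law (growth form): g_Y = g_Y* - β × Δu = 1.96 - 1.91 × (3.47) = 1.96 - 6.6277 = -4.6677%.
Real GDP in the next year = 5177 × (1 - 4.6677/100) = 5177 × 0.953323 ≈ 4935 billion.

$4,935 billion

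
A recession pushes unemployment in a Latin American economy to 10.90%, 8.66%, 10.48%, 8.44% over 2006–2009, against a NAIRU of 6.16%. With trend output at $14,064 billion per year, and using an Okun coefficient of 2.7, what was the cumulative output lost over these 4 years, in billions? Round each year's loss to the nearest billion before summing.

$5,255 billion

Year 2006: gap = -2.7 × (10.9 - 6.16) = -12.798%, loss ≈ 14064 × 12.798/100 ≈ 1800.
Year 2007: gap = -2.7 × (8.66 - 6.16) = -6.75%, loss ≈ 14064 × 6.75/100 ≈ 949.
Year 2008: gap = -2.7 × (10.48 - 6.16) = -11.664%, loss ≈ 14064 × 11.664/100 ≈ 1640.
Year 2009: gap = -2.7 × (8.44 - 6.16) = -6.156%, loss ≈ 14064 × 6.156/100 ≈ 866.
Total lost output = 1800 + 949 + 1640 + 866 = 5255 billion.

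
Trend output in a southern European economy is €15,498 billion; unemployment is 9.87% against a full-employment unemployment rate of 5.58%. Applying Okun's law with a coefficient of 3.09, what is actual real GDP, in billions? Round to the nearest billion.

€13,444 billion

Unemployment gap = 9.87 - 5.58 = 4.29 points, so the output gap is -3.09 × 4.29 = -13.2561%.
Actual GDP = 15498 × (1 - 13.2561/100) = 15498 × 0.867439 ≈ 13444 billion.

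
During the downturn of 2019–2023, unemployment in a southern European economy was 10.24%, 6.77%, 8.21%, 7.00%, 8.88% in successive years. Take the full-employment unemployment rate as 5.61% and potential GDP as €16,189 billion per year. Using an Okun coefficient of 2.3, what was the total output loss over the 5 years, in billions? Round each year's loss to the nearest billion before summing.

€4,860 billion

Year 2019: gap = -2.3 × (10.24 - 5.61) = -10.649%, loss ≈ 16189 × 10.649/100 ≈ 1724.
Year 2020: gap = -2.3 × (6.77 - 5.61) = -2.668%, loss ≈ 16189 × 2.668/100 ≈ 432.
Year 2021: gap = -2.3 × (8.21 - 5.61) = -5.98%, loss ≈ 16189 × 5.98/100 ≈ 968.
Year 2022: gap = -2.3 × (7 - 5.61) = -3.197%, loss ≈ 16189 × 3.197/100 ≈ 518.
Year 2023: gap = -2.3 × (8.88 - 5.61) = -7.521%, loss ≈ 16189 × 7.521/100 ≈ 1218.
Total lost output = 1724 + 432 + 968 + 518 + 1218 = 4860 billion.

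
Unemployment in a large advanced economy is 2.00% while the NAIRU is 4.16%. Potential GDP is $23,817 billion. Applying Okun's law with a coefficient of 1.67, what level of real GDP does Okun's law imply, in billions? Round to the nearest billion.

$24,676 billion

Unemployment gap = 2 - 4.16 = -2.16 points, so the output gap is -1.67 × (-2.16) = 3.6072%.
Actual GDP = 23817 × (1 + 3.6072/100) = 23817 × 1.036072 ≈ 24676 billion.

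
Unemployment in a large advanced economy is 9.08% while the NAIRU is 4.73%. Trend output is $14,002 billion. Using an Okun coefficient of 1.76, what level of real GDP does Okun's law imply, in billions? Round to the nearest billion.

Unemployment gap = 9.08 - 4.73 = 4.35 points, so the output gap is -1.76 × 4.35 = -7.656%.
Actual GDP = 14002 × (1 - 7.656/100) = 14002 × 0.92344 ≈ 12930 billion.

$12,930 billion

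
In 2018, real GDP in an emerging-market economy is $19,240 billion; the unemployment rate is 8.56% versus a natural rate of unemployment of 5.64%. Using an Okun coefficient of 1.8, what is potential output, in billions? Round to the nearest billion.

$20,307 billion

Unemployment gap = 8.56 - 5.64 = 2.92 points, so output gap = -1.8 × 2.92 = -5.256%.
Since Y = Y* × (1 + gap/100), Y* = 19240/0.94744 ≈ 20307 billion.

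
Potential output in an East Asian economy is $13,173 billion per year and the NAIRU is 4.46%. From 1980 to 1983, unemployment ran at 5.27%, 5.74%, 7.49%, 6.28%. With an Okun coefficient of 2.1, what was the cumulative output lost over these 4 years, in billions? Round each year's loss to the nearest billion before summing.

Year 1980: gap = -2.1 × (5.27 - 4.46) = -1.701%, loss ≈ 13173 × 1.701/100 ≈ 224.
Year 1981: gap = -2.1 × (5.74 - 4.46) = -2.688%, loss ≈ 13173 × 2.688/100 ≈ 354.
Year 1982: gap = -2.1 × (7.49 - 4.46) = -6.363%, loss ≈ 13173 × 6.363/100 ≈ 838.
Year 1983: gap = -2.1 × (6.28 - 4.46) = -3.822%, loss ≈ 13173 × 3.822/100 ≈ 503.
Total lost output = 224 + 354 + 838 + 503 = 1919 billion.

$1,919 billion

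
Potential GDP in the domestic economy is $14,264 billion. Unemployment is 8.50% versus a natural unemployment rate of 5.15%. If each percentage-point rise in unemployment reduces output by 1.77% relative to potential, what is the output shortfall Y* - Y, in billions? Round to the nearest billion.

Output gap = -1.77 × (8.5 - 5.15) = -1.77 × 3.35 = -5.9295%.
Actual GDP ≈ 14264 × 0.940705 ≈ 13418 billion, so the shortfall is 14264 - 13418 = 846 billion.

$846 billion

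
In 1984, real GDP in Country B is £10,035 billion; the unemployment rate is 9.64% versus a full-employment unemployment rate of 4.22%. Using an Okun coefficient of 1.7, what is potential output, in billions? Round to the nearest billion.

Unemployment gap = 9.64 - 4.22 = 5.42 points, so output gap = -1.7 × 5.42 = -9.214%.
Since Y = Y* × (1 + gap/100), Y* = 10035/0.90786 ≈ 11053 billion.

£11,053 billion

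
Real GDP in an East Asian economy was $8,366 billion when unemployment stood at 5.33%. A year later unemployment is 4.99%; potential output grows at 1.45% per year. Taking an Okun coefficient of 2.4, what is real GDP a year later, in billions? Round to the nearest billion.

Δu = 4.99 - 5.33 = -0.34 points.
Okun's law (growth form): g_Y = g_Y* - β × Δu = 1.45 - 2.4 × (-0.34) = 1.45 + 0.816 = 2.266%.
Real GDP in the next year = 8366 × (1 + 2.266/100) = 8366 × 1.02266 ≈ 8556 billion.

$8,556 billion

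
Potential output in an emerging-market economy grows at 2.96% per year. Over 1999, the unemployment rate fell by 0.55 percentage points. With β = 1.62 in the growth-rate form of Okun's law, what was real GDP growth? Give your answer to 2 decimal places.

Growth-rate Okun's law: g_Y = g_Y* - β × Δu.
g_Y = 2.96 - 1.62 × (-0.55) = 2.96 + 0.891 = 3.851%, i.e. 3.85% to 2 d.p.

3.85%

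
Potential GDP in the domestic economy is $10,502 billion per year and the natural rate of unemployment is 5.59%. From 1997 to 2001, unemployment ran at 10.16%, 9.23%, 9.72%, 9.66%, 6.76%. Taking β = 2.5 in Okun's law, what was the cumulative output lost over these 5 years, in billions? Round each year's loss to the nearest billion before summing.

$4,616 billion

Year 1997: gap = -2.5 × (10.16 - 5.59) = -11.425%, loss ≈ 10502 × 11.425/100 ≈ 1200.
Year 1998: gap = -2.5 × (9.23 - 5.59) = -9.1%, loss ≈ 10502 × 9.1/100 ≈ 956.
Year 1999: gap = -2.5 × (9.72 - 5.59) = -10.325%, loss ≈ 10502 × 10.325/100 ≈ 1084.
Year 2000: gap = -2.5 × (9.66 - 5.59) = -10.175%, loss ≈ 10502 × 10.175/100 ≈ 1069.
Year 2001: gap = -2.5 × (6.76 - 5.59) = -2.925%, loss ≈ 10502 × 2.925/100 ≈ 307.
Total lost output = 1200 + 956 + 1084 + 1069 + 307 = 4616 billion.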